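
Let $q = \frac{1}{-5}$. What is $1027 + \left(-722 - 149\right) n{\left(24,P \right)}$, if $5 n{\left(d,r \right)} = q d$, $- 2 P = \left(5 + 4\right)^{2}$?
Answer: $\frac{46579}{25} \approx 1863.2$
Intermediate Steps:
$q = - \frac{1}{5} \approx -0.2$
$P = - \frac{81}{2}$ ($P = - \frac{\left(5 + 4\right)^{2}}{2} = - \frac{9^{2}}{2} = \left(- \frac{1}{2}\right) 81 = - \frac{81}{2} \approx -40.5$)
$n{\left(d,r \right)} = - \frac{d}{25}$ ($n{\left(d,r \right)} = \frac{\left(- \frac{1}{5}\right) d}{5} = - \frac{d}{25}$)
$1027 + \left(-722 - 149\right) n{\left(24,P \right)} = 1027 + \left(-722 - 149\right) \left(\left(- \frac{1}{25}\right) 24\right) = 1027 + \left(-722 - 149\right) \left(- \frac{24}{25}\right) = 1027 - - \frac{20904}{25} = 1027 + \frac{20904}{25} = \frac{46579}{25}$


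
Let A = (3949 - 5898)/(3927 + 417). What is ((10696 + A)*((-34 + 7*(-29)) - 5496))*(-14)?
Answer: 621515151075/724 ≈ 8.5845e+8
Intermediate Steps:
A = -1949/4344 ≈ -0.44866
((10696 + A)*((-34 + 7*(-29)) - 5496))*(-14) = ((10696 - 1949/4344)*((-34 + 7*(-29)) - 5496))*(-14) = (46461475*((-34 - 203) - 5496)/4344)*(-14) = (46461475*(-237 - 5496)/4344)*(-14) = ((46461475/4344)*(-5733))*(-14) = -88787878725/1448*(-14) = 621515151075/724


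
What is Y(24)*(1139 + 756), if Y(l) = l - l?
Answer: 0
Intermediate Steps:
Y(l) = 0
Y(24)*(1139 + 756) = 0*(1139 + 756) = 0*1895 = 0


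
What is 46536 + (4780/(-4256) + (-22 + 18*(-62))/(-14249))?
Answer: 705513500973/15160936 ≈ 46535.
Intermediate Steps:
46536 + (4780/(-4256) + (-22 + 18*(-62))/(-14249)) = 46536 + (4780*(-1/4256) + (-22 - 1116)*(-1/14249)) = 46536 + (-1195/1064 - 1138*(-1/14249)) = 46536 + (-1195/1064 + 1138/14249) = 46536 - 15816723/15160936 = 705513500973/15160936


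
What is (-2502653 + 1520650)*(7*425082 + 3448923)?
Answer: -6308875327491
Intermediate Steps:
(-2502653 + 1520650)*(7*425082 + 3448923) = -982003*(2975574 + 3448923) = -982003*6424497 = -6308875327491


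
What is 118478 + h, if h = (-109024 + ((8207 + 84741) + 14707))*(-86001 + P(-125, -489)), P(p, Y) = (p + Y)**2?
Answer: -398253677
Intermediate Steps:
P(p, Y) = (Y + p)**2
h = -398372155 (h = (-109024 + ((8207 + 84741) + 14707))*(-86001 + (-489 - 125)**2) = (-109024 + (92948 + 14707))*(-86001 + (-614)**2) = (-109024 + 107655)*(-86001 + 376996) = -1369*290995 = -398372155)
118478 + h = 118478 - 398372155 = -398253677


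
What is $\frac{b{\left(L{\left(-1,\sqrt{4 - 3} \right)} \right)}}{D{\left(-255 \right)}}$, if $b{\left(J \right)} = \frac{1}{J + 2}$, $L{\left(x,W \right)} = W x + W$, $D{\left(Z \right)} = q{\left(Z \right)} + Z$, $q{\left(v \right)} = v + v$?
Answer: $- \frac{1}{1530} \approx -0.00065359$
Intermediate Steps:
$q{\left(v \right)} = 2 v$
$D{\left(Z \right)} = 3 Z$ ($D{\left(Z \right)} = 2 Z + Z = 3 Z$)
$L{\left(x,W \right)} = W + W x$
$b{\left(J \right)} = \frac{1}{2 + J}$
$\frac{b{\left(L{\left(-1,\sqrt{4 - 3} \right)} \right)}}{D{\left(-255 \right)}} = \frac{1}{\left(2 + \sqrt{4 - 3} \left(1 - 1\right)\right) 3 \left(-255\right)} = \frac{1}{\left(2 + \sqrt{1} \cdot 0\right) \left(-765\right)} = \frac{1}{2 + 1 \cdot 0} \left(- \frac{1}{765}\right) = \frac{1}{2 + 0} \left(- \frac{1}{765}\right) = \frac{1}{2} \left(- \frac{1}{765}\right) = - \frac{1}{1530}$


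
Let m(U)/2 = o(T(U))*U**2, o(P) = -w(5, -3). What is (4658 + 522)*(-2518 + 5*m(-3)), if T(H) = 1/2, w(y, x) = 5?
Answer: -15374240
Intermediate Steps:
T(H) = 1/2
o(P) = -5 (o(P) = -1*5 = -5)
m(U) = -10*U**2 (m(U) = 2*(-5*U**2) = -10*U**2)
(4658 + 522)*(-2518 + 5*m(-3)) = (4658 + 522)*(-2518 + 5*(-10*(-3)**2)) = 5180*(-2518 + 5*(-10*9)) = 5180*(-2518 + 5*(-90)) = 5180*(-2518 - 450) = 5180*(-2968) = -15374240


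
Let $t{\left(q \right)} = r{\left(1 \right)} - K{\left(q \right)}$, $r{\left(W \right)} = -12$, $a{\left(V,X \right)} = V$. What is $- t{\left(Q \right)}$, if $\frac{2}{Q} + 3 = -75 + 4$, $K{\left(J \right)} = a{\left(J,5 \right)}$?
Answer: $\frac{443}{37} \approx 11.973$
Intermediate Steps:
$K{\left(J \right)} = J$
$Q = - \frac{1}{37}$ ($Q = \frac{2}{-3 + \left(-75 + 4\right)} = \frac{2}{-3 - 71} = \frac{2}{-74} = 2 \left(- \frac{1}{74}\right) = - \frac{1}{37} \approx -0.027027$)
$t{\left(q \right)} = -12 - q$
$- t{\left(Q \right)} = - (-12 - - \frac{1}{37}) = - (-12 + \frac{1}{37}) = \left(-1\right) \left(- \frac{443}{37}\right) = \frac{443}{37}$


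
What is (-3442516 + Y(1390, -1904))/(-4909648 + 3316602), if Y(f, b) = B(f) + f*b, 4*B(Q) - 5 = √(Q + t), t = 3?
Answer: 24356299/6372184 - √1393/6372184 ≈ 3.8223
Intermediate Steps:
B(Q) = 5/4 + √(3 + Q)/4 (B(Q) = 5/4 + √(Q + 3)/4 = 5/4 + √(3 + Q)/4)
Y(f, b) = 5/4 + √(3 + f)/4 + b*f (Y(f, b) = (5/4 + √(3 + f)/4) + f*b = (5/4 + √(3 + f)/4) + b*f = 5/4 + √(3 + f)/4 + b*f)
(-3442516 + Y(1390, -1904))/(-4909648 + 3316602) = (-3442516 + (5/4 + √(3 + 1390)/4 - 1904*1390))/(-4909648 + 3316602) = (-3442516 + (5/4 + √1393/4 - 2646560))/(-1593046) = (-3442516 + (-10586235/4 + √1393/4))*(-1/1593046) = (-24356299/4 + √1393/4)*(-1/1593046) = 24356299/6372184 - √1393/6372184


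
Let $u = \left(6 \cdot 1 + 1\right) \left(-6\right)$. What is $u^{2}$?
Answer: $1764$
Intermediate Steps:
$u = -42$ ($u = \left(6 + 1\right) \left(-6\right) = 7 \left(-6\right) = -42$)
$u^{2} = \left(-42\right)^{2} = 1764$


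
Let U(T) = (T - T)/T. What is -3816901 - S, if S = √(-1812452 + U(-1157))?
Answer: -3816901 - 2*I*√453113 ≈ -3.8169e+6 - 1346.3*I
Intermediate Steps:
U(T) = 0 (U(T) = 0/T = 0)
S = 2*I*√453113 (S = √(-1812452 + 0) = √(-1812452) = 2*I*√453113 ≈ 1346.3*I)
-3816901 - S = -3816901 - 2*I*√453113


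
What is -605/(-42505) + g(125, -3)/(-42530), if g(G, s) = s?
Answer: 5171633/361547530 ≈ 0.014304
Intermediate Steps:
-605/(-42505) + g(125, -3)/(-42530) = -605/(-42505) - 3/(-42530) = -605*(-1/42505) - 3*(-1/42530) = 121/8501 + 3/42530 = 5171633/361547530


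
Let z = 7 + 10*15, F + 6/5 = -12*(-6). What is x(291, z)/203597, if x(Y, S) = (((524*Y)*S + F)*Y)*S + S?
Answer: 5468747332763/1017985 ≈ 5.3721e+6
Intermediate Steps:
F = 354/5 (F = -6/5 - 12*(-6) = -6/5 + 72 = 354/5 ≈ 70.800)
z = 157 (z = 7 + 150 = 157)
x(Y, S) = S + S*Y*(354/5 + 524*S*Y) (x(Y, S) = (((524*Y)*S + 354/5)*Y)*S + S = ((524*S*Y + 354/5)*Y)*S + S = ((354/5 + 524*S*Y)*Y)*S + S = (Y*(354/5 + 524*S*Y))*S + S = S*Y*(354/5 + 524*S*Y) + S = S + S*Y*(354/5 + 524*S*Y))
x(291, z)/203597 = ((⅕)*157*(5 + 354*291 + 2620*157*291²))/203597 = ((⅕)*157*(5 + 103014 + 2620*157*84681))*(1/203597) = ((⅕)*157*(5 + 103014 + 34832682540))*(1/203597) = ((⅕)*157*34832785559)*(1/203597) = (5468747332763/5)*(1/203597) = 5468747332763/1017985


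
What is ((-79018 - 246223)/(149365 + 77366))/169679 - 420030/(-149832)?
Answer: 897729496652831/320236677341076 ≈ 2.8033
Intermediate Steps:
((-79018 - 246223)/(149365 + 77366))/169679 - 420030/(-149832) = -325241/226731*(1/169679) - 420030*(-1/149832) = -325241*1/226731*(1/169679) + 23335/8324 = -325241/226731*1/169679 + 23335/8324 = -325241/38471489349 + 23335/8324 = 897729496652831/320236677341076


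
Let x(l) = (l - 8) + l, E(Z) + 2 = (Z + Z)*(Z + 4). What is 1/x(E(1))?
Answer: 1/8 ≈ 0.12500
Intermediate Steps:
E(Z) = -2 + 2*Z*(4 + Z) (E(Z) = -2 + (Z + Z)*(Z + 4) = -2 + (2*Z)*(4 + Z) = -2 + 2*Z*(4 + Z))
x(l) = -8 + 2*l (x(l) = (-8 + l) + l = -8 + 2*l)
1/x(E(1)) = 1/(-8 + 2*(-2 + 2*1**2 + 8*1)) = 1/(-8 + 2*(-2 + 2*1 + 8)) = 1/(-8 + 2*(-2 + 2 + 8)) = 1/(-8 + 2*8) = 1/(-8 + 16) = 1/8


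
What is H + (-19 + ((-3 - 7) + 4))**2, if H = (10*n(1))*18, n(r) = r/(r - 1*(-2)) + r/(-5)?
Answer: 649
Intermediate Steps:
n(r) = -r/5 + r/(2 + r) (n(r) = r/(r + 2) + r*(-1/5) = r/(2 + r) - r/5 = -r/5 + r/(2 + r))
H = 24 (H = (10*((1/5)*1*(3 - 1*1)/(2 + 1)))*18 = (10*((1/5)*1*(3 - 1)/3))*18 = (10*((1/5)*1*(1/3)*2))*18 = (10*(2/15))*18 = (4/3)*18 = 24)
H + (-19 + ((-3 - 7) + 4))**2 = 24 + (-19 + ((-3 - 7) + 4))**2 = 24 + (-19 + (-10 + 4))**2 = 24 + (-19 - 6)**2 = 24 + (-25)**2 = 24 + 625 = 649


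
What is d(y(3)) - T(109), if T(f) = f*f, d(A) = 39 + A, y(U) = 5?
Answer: -11837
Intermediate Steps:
T(f) = f²
d(y(3)) - T(109) = (39 + 5) - 1*109² = 44 - 1*11881 = 44 - 11881 = -11837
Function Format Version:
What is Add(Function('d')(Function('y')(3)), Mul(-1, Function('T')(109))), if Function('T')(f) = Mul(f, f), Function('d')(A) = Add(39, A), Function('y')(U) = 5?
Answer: -11837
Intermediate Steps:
Function('T')(f) = Pow(f, 2)
Add(Function('d')(Function('y')(3)), Mul(-1, Function('T')(109))) = Add(Add(39, 5), Mul(-1, Pow(109, 2))) = Add(44, Mul(-1, 11881)) = Add(44, -11881) = -11837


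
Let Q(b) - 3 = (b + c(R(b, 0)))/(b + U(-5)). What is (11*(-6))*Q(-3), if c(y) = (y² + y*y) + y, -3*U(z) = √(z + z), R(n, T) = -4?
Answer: 26532/91 - 4950*I*√10/91 ≈ 291.56 - 172.01*I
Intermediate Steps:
U(z) = -√2*√z/3 (U(z) = -√(z + z)/3 = -√2*√z/3)
c(y) = y + 2*y² (c(y) = (y² + y²) + y = 2*y² + y = y + 2*y²)
Q(b) = 3 + (28 + b)/(b - I*√10/3) (Q(b) = 3 + (b - 4*(1 + 2*(-4)))/(b - √2*√(-5)/3) = 3 + (b - 4*(1 - 8))/(b - √2*I*√5/3) = 3 + (b - 4*(-7))/(b - I*√10/3) = 3 + (b + 28)/(b - I*√10/3) = 3 + (28 + b)/(b - I*√10/3))
(11*(-6))*Q(-3) = (11*(-6))*(3*(28 + 4*(-3) - I*√10)/(3*(-3) - I*√10)) = -198*(28 - 12 - I*√10)/(-9 - I*√10) = -198*(16 - I*√10)/(-9 - I*√10)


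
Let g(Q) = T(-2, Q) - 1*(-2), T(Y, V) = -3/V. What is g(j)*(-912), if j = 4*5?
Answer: -8436/5 ≈ -1687.2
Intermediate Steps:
j = 20
g(Q) = 2 - 3/Q (g(Q) = -3/Q - 1*(-2) = -3/Q + 2 = 2 - 3/Q)
g(j)*(-912) = (2 - 3/20)*(-912) = (37/20)*(-912) = -8436/5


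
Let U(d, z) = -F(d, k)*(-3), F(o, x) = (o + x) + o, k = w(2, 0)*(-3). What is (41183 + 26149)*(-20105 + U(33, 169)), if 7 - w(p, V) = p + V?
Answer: -1343408064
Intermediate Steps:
w(p, V) = 7 - V - p (w(p, V) = 7 - (p + V) = 7 - (V + p) = 7 + (-V - p) = 7 - V - p)
k = -15 (k = (7 - 1*0 - 1*2)*(-3) = (7 + 0 - 2)*(-3) = 5*(-3) = -15)
F(o, x) = x + 2*o
U(d, z) = -45 + 6*d (U(d, z) = -(-15 + 2*d)*(-3) = (15 - 2*d)*(-3) = -45 + 6*d)
(41183 + 26149)*(-20105 + U(33, 169)) = (41183 + 26149)*(-20105 + (-45 + 6*33)) = 67332*(-20105 + (-45 + 198)) = 67332*(-20105 + 153) = 67332*(-19952) = -1343408064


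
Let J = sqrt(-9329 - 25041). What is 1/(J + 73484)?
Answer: 36742/2699966313 - I*sqrt(34370)/5399932626 ≈ 1.3608e-5 - 3.4332e-8*I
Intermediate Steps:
J = I*sqrt(34370) (J = sqrt(-34370) = I*sqrt(34370) ≈ 185.39*I)
1/(J + 73484) = 1/(I*sqrt(34370) + 73484) = 1/(73484 + I*sqrt(34370))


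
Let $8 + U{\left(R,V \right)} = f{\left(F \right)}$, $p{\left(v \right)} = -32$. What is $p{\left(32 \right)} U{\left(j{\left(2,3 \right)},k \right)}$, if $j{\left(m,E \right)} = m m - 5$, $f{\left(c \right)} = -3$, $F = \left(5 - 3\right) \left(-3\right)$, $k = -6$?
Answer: $352$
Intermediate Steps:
$F = -6$ ($F = 2 \left(-3\right) = -6$)
$j{\left(m,E \right)} = -5 + m^{2}$ ($j{\left(m,E \right)} = m^{2} - 5 = -5 + m^{2}$)
$U{\left(R,V \right)} = -11$ ($U{\left(R,V \right)} = -8 - 3 = -11$)
$p{\left(32 \right)} U{\left(j{\left(2,3 \right)},k \right)} = \left(-32\right) \left(-11\right) = 352$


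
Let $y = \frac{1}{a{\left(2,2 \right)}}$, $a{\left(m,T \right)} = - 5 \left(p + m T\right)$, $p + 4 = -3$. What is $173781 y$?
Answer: $\frac{57927}{5} \approx 11585.0$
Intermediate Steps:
$p = -7$ ($p = -4 - 3 = -7$)
$a{\left(m,T \right)} = 35 - 5 T m$ ($a{\left(m,T \right)} = - 5 \left(-7 + m T\right) = - 5 \left(-7 + T m\right) = 35 - 5 T m$)
$y = \frac{1}{15}$ ($y = \frac{1}{35 - 10 \cdot 2} = \frac{1}{35 - 20} = \frac{1}{15} \approx 0.066667$)
$173781 y = 173781 \cdot \frac{1}{15} = \frac{57927}{5}$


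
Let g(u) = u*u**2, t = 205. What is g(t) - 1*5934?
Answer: 8609191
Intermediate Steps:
g(u) = u**3
g(t) - 1*5934 = 205**3 - 1*5934 = 8615125 - 5934 = 8609191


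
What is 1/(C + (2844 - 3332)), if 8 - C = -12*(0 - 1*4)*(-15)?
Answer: 1/240 ≈ 0.0041667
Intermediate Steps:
C = 728 (C = 8 - (-12*(0 - 1*4))*(-15) = 8 - (-12*(0 - 4))*(-15) = 8 - (-12*(-4))*(-15) = 8 - 48*(-15) = 8 - 1*(-720) = 8 + 720 = 728)
1/(C + (2844 - 3332)) = 1/(728 + (2844 - 3332)) = 1/(728 - 488) = 1/240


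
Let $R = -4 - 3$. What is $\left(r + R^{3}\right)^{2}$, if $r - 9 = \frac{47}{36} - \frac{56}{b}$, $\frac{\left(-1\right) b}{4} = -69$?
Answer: $\frac{75976858321}{685584} \approx 1.1082 \cdot 10^{5}$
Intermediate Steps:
$b = 276$ ($b = \left(-4\right) \left(-69\right) = 276$)
$R = -7$
$r = \frac{8365}{828}$ ($r = 9 + \left(\frac{47}{36} - \frac{56}{276}\right) = 9 + \left(47 \cdot \frac{1}{36} - \frac{14}{69}\right) = 9 + \left(\frac{47}{36} - \frac{14}{69}\right) = 9 + \frac{913}{828} = \frac{8365}{828} \approx 10.103$)
$\left(r + R^{3}\right)^{2} = \left(\frac{8365}{828} + \left(-7\right)^{3}\right)^{2} = \left(\frac{8365}{828} - 343\right)^{2} = \left(- \frac{275639}{828}\right)^{2} = \frac{75976858321}{685584}$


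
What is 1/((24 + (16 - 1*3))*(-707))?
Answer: -1/26159 ≈ -3.8228e-5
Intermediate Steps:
1/((24 + (16 - 1*3))*(-707)) = 1/((24 + (16 - 3))*(-707)) = 1/((24 + 13)*(-707)) = 1/(37*(-707)) = 1/(-26159) = -1/26159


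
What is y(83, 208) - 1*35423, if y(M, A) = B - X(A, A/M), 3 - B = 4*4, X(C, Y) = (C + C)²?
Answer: -208492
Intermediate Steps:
X(C, Y) = 4*C² (X(C, Y) = (2*C)² = 4*C²)
B = -13 (B = 3 - 4*4 = 3 - 1*16 = 3 - 16 = -13)
y(M, A) = -13 - 4*A²
y(83, 208) - 1*35423 = (-13 - 4*208²) - 1*35423 = (-13 - 4*43264) - 35423 = (-13 - 173056) - 35423 = -173069 - 35423 = -208492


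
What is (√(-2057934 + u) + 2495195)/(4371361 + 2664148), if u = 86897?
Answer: 2495195/7035509 + I*√1971037/7035509 ≈ 0.35466 + 0.00019955*I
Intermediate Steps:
(√(-2057934 + u) + 2495195)/(4371361 + 2664148) = (√(-2057934 + 86897) + 2495195)/(4371361 + 2664148) = (√(-1971037) + 2495195)/7035509 = (I*√1971037 + 2495195)*(1/7035509) = (2495195 + I*√1971037)*(1/7035509) = 2495195/7035509 + I*√1971037/7035509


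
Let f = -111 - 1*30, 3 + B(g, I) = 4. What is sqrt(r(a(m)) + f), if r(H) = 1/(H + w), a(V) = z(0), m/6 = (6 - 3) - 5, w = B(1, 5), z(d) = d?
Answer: 2*I*sqrt(35) ≈ 11.832*I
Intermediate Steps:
B(g, I) = 1 (B(g, I) = -3 + 4 = 1)
w = 1
m = -12 (m = 6*((6 - 3) - 5) = 6*(3 - 5) = 6*(-2) = -12)
a(V) = 0
r(H) = 1/(1 + H) (r(H) = 1/(H + 1) = 1/(1 + H))
f = -141 (f = -111 - 30 = -141)
sqrt(r(a(m)) + f) = sqrt(1/(1 + 0) - 141) = sqrt(1/1 - 141) = sqrt(1 - 141) = sqrt(-140) = 2*I*sqrt(35)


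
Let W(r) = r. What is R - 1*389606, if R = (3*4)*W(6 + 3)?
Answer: -389498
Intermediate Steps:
R = 108 (R = (3*4)*(6 + 3) = 12*9 = 108)
R - 1*389606 = 108 - 1*389606 = 108 - 389606 = -389498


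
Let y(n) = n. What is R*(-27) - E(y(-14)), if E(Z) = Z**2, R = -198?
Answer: 5150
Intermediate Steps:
R*(-27) - E(y(-14)) = -198*(-27) - 1*(-14)**2 = 5346 - 1*196 = 5346 - 196 = 5150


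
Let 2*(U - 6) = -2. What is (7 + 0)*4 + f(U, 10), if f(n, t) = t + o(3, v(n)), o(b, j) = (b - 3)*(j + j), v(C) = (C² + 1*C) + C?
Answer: 38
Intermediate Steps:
U = 5 (U = 6 + (½)*(-2) = 6 - 1 = 5)
v(C) = C² + 2*C (v(C) = (C² + C) + C = (C + C²) + C = C² + 2*C)
o(b, j) = 2*j*(-3 + b) (o(b, j) = (-3 + b)*(2*j) = 2*j*(-3 + b))
f(n, t) = t (f(n, t) = t + 2*(n*(2 + n))*(-3 + 3) = t + 2*(n*(2 + n))*0 = t + 0 = t)
(7 + 0)*4 + f(U, 10) = (7 + 0)*4 + 10 = 7*4 + 10 = 28 + 10 = 38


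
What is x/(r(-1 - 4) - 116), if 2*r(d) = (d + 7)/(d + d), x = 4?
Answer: -40/1161 ≈ -0.034453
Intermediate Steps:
r(d) = (7 + d)/(4*d) (r(d) = ((d + 7)/(d + d))/2 = ((7 + d)/((2*d)))/2 = ((7 + d)*(1/(2*d)))/2 = ((7 + d)/(2*d))/2 = (7 + d)/(4*d))
x/(r(-1 - 4) - 116) = 4/((7 + (-1 - 4))/(4*(-1 - 4)) - 116) = 4/((¼)*(7 - 5)/(-5) - 116) = 4/((¼)*(-⅕)*2 - 116) = 4/(-⅒ - 116) = 4/(-1161/10) = 4*(-10/1161) = -40/1161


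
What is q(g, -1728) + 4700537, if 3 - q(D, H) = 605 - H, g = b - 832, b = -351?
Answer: 4698207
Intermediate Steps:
g = -1183 (g = -351 - 832 = -1183)
q(D, H) = -602 + H (q(D, H) = 3 - (605 - H) = 3 + (-605 + H) = -602 + H)
q(g, -1728) + 4700537 = (-602 - 1728) + 4700537 = -2330 + 4700537 = 4698207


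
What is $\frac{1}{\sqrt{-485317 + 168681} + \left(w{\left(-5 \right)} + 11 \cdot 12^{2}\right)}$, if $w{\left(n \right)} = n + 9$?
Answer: $\frac{397}{709595} - \frac{i \sqrt{79159}}{1419190} \approx 0.00055947 - 0.00019825 i$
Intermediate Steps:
$w{\left(n \right)} = 9 + n$
$\frac{1}{\sqrt{-485317 + 168681} + \left(w{\left(-5 \right)} + 11 \cdot 12^{2}\right)} = \frac{1}{\sqrt{-485317 + 168681} + \left(\left(9 - 5\right) + 11 \cdot 12^{2}\right)} = \frac{1}{\sqrt{-316636} + \left(4 + 11 \cdot 144\right)} = \frac{1}{2 i \sqrt{79159} + \left(4 + 1584\right)} = \frac{1}{2 i \sqrt{79159} + 1588} = \frac{1}{1588 + 2 i \sqrt{79159}}$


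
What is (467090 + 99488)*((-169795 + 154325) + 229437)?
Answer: 121228994926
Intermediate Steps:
(467090 + 99488)*((-169795 + 154325) + 229437) = 566578*(-15470 + 229437) = 566578*213967 = 121228994926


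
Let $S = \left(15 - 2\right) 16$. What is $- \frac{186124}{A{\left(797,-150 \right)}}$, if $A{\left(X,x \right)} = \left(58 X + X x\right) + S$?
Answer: $\frac{46531}{18279} \approx 2.5456$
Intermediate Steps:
$S = 208$ ($S = 13 \cdot 16 = 208$)
$A{\left(X,x \right)} = 208 + 58 X + X x$ ($A{\left(X,x \right)} = \left(58 X + X x\right) + 208 = 208 + 58 X + X x$)
$- \frac{186124}{A{\left(797,-150 \right)}} = - \frac{186124}{208 + 58 \cdot 797 + 797 \left(-150\right)} = - \frac{186124}{208 + 46226 - 119550} = - \frac{186124}{-73116} = \left(-186124\right) \left(- \frac{1}{73116}\right) = \frac{46531}{18279}$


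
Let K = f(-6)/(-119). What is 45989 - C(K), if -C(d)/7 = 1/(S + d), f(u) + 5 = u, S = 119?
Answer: 651756941/14172 ≈ 45989.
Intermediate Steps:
f(u) = -5 + u
K = 11/119 (K = (-5 - 6)/(-119) = -11*(-1/119) = 11/119 ≈ 0.092437)
C(d) = -7/(119 + d)
45989 - C(K) = 45989 - (-7)/(119 + 11/119) = 45989 - (-7)/14172/119 = 45989 - (-7)*119/14172 = 45989 - 1*(-833/14172) = 45989 + 833/14172 = 651756941/14172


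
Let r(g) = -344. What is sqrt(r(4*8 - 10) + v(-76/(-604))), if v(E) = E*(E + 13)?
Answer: I*sqrt(7805886)/151 ≈ 18.503*I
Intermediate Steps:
v(E) = E*(13 + E)
sqrt(r(4*8 - 10) + v(-76/(-604))) = sqrt(-344 + (-76/(-604))*(13 - 76/(-604))) = sqrt(-344 + (-76*(-1/604))*(13 - 76*(-1/604))) = sqrt(-344 + 19*(13 + 19/151)/151) = sqrt(-344 + (19/151)*(1982/151)) = sqrt(-344 + 37658/22801) = sqrt(-7805886/22801) = I*sqrt(7805886)/151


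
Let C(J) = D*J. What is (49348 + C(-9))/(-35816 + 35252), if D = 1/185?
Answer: -9129371/104340 ≈ -87.496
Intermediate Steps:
D = 1/185 ≈ 0.0054054
C(J) = J/185
(49348 + C(-9))/(-35816 + 35252) = (49348 + (1/185)*(-9))/(-35816 + 35252) = (49348 - 9/185)/(-564) = (9129371/185)*(-1/564) = -9129371/104340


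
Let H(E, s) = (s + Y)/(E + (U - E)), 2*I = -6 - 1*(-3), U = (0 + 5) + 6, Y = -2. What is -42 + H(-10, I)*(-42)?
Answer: -315/11 ≈ -28.636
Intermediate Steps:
U = 11 (U = 5 + 6 = 11)
I = -3/2 (I = (-6 - 1*(-3))/2 = (-6 + 3)/2 = (1/2)*(-3) = -3/2 ≈ -1.5000)
H(E, s) = -2/11 + s/11 (H(E, s) = (s - 2)/(E + (11 - E)) = (-2 + s)/11 = (-2 + s)*(1/11) = -2/11 + s/11)
-42 + H(-10, I)*(-42) = -42 + (-2/11 + (1/11)*(-3/2))*(-42) = -42 + (-2/11 - 3/22)*(-42) = -42 - 7/22*(-42) = -42 + 147/11 = -315/11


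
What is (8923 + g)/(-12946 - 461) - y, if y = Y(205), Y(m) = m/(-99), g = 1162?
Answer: 583340/442431 ≈ 1.3185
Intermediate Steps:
Y(m) = -m/99 (Y(m) = m*(-1/99) = -m/99)
y = -205/99 (y = -1/99*205 = -205/99 ≈ -2.0707)
(8923 + g)/(-12946 - 461) - y = (8923 + 1162)/(-12946 - 461) - 1*(-205/99) = 10085/(-13407) + 205/99 = 10085*(-1/13407) + 205/99 = -10085/13407 + 205/99 = 583340/442431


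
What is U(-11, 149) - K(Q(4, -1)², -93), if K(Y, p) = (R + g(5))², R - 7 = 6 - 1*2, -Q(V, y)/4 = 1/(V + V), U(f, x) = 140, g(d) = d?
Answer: -116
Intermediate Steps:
Q(V, y) = -2/V (Q(V, y) = -4/(V + V) = -4*1/(2*V) = -2/V)
R = 11 (R = 7 + (6 - 1*2) = 7 + (6 - 2) = 7 + 4 = 11)
K(Y, p) = 256 (K(Y, p) = (11 + 5)² = 16² = 256)
U(-11, 149) - K(Q(4, -1)², -93) = 140 - 1*256 = 140 - 256 = -116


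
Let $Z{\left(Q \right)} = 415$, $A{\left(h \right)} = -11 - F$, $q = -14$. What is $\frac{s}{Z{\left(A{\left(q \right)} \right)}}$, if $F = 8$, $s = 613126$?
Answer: $\frac{613126}{415} \approx 1477.4$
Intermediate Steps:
$A{\left(h \right)} = -19$ ($A{\left(h \right)} = -11 - 8 = -19$)
$\frac{s}{Z{\left(A{\left(q \right)} \right)}} = \frac{613126}{415}$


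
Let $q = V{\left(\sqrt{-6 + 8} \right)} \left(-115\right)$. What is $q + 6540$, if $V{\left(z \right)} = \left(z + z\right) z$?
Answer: $6080$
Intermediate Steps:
$V{\left(z \right)} = 2 z^{2}$ ($V{\left(z \right)} = 2 z z = 2 z^{2}$)
$q = -460$ ($q = 2 \left(\sqrt{-6 + 8}\right)^{2} \left(-115\right) = 2 \left(\sqrt{2}\right)^{2} \left(-115\right) = 2 \cdot 2 \left(-115\right) = 4 \left(-115\right) = -460$)
$q + 6540 = -460 + 6540 = 6080$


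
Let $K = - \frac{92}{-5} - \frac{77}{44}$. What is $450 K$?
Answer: $\frac{14985}{2} \approx 7492.5$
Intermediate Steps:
$K = \frac{333}{20}$ ($K = \left(-92\right) \left(- \frac{1}{5}\right) - \frac{7}{4} = \frac{92}{5} - \frac{7}{4} = \frac{333}{20} \approx 16.65$)
$450 K = 450 \cdot \frac{333}{20} = \frac{14985}{2}$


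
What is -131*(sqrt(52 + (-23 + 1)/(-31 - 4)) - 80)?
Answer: 10480 - 131*sqrt(64470)/35 ≈ 9529.7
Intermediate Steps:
-131*(sqrt(52 + (-23 + 1)/(-31 - 4)) - 80) = -131*(sqrt(52 - 22/(-35)) - 80) = -131*(sqrt(52 - 22*(-1/35)) - 80) = -131*(sqrt(52 + 22/35) - 80) = -131*(sqrt(1842/35) - 80) = -131*(sqrt(64470)/35 - 80) = -131*(-80 + sqrt(64470)/35) = 10480 - 131*sqrt(64470)/35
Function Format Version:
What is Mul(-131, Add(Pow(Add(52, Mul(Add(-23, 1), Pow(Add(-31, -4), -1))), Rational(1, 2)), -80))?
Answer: Add(10480, Mul(Rational(-131, 35), Pow(64470, Rational(1, 2)))) ≈ 9529.7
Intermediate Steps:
Mul(-131, Add(Pow(Add(52, Mul(Add(-23, 1), Pow(Add(-31, -4), -1))), Rational(1, 2)), -80)) = Mul(-131, Add(Pow(Add(52, Mul(-22, Pow(-35, -1))), Rational(1, 2)), -80)) = Mul(-131, Add(Pow(Add(52, Mul(-22, Rational(-1, 35))), Rational(1, 2)), -80)) = Mul(-131, Add(Pow(Add(52, Rational(22, 35)), Rational(1, 2)), -80)) = Mul(-131, Add(Pow(Rational(1842, 35), Rational(1, 2)), -80)) = Mul(-131, Add(Mul(Rational(1, 35), Pow(64470, Rational(1, 2))), -80)) = Mul(-131, Add(-80, Mul(Rational(1, 35), Pow(64470, Rational(1, 2))))) = Add(10480, Mul(Rational(-131, 35), Pow(64470, Rational(1, 2))))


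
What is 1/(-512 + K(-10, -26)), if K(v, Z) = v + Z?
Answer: -1/548 ≈ -0.0018248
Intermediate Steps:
K(v, Z) = Z + v
1/(-512 + K(-10, -26)) = 1/(-512 + (-26 - 10)) = 1/(-512 - 36) = 1/(-548) = -1/548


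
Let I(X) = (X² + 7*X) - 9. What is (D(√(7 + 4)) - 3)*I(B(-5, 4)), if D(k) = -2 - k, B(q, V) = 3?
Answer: -105 - 21*√11 ≈ -174.65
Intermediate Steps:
I(X) = -9 + X² + 7*X
(D(√(7 + 4)) - 3)*I(B(-5, 4)) = ((-2 - √(7 + 4)) - 3)*(-9 + 3² + 7*3) = ((-2 - √11) - 3)*(-9 + 9 + 21) = (-5 - √11)*21 = -105 - 21*√11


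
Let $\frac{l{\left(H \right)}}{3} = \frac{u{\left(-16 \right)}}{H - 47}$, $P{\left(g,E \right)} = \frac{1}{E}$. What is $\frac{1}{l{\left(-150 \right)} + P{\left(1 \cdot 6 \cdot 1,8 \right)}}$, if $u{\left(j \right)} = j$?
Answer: $\frac{1576}{581} \approx 2.7126$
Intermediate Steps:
$l{\left(H \right)} = - \frac{48}{-47 + H}$ ($l{\left(H \right)} = 3 \left(- \frac{16}{H - 47}\right) = 3 \left(- \frac{16}{-47 + H}\right) = - \frac{48}{-47 + H}$)
$\frac{1}{l{\left(-150 \right)} + P{\left(1 \cdot 6 \cdot 1,8 \right)}} = \frac{1}{- \frac{48}{-47 - 150} + \frac{1}{8}} = \frac{1}{- \frac{48}{-197} + \frac{1}{8}} = \frac{1}{\left(-48\right) \left(- \frac{1}{197}\right) + \frac{1}{8}} = \frac{1}{\frac{48}{197} + \frac{1}{8}} = \frac{1}{\frac{581}{1576}} = \frac{1576}{581}$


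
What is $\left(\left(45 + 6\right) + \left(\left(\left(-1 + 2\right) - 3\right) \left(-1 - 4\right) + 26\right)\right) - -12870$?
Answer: $12957$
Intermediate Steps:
$\left(\left(45 + 6\right) + \left(\left(\left(-1 + 2\right) - 3\right) \left(-1 - 4\right) + 26\right)\right) - -12870 = \left(51 + \left(\left(1 - 3\right) \left(-5\right) + 26\right)\right) + 12870 = \left(51 + \left(\left(-2\right) \left(-5\right) + 26\right)\right) + 12870 = \left(51 + \left(10 + 26\right)\right) + 12870 = \left(51 + 36\right) + 12870 = 87 + 12870 = 12957$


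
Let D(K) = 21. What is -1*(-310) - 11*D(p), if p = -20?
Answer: 79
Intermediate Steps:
-1*(-310) - 11*D(p) = -1*(-310) - 11*21 = 310 - 231 = 79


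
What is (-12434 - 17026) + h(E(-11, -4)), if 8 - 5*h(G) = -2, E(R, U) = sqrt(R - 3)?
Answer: -29458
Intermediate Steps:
E(R, U) = sqrt(-3 + R)
h(G) = 2 (h(G) = 8/5 - 1/5*(-2) = 8/5 + 2/5 = 2)
(-12434 - 17026) + h(E(-11, -4)) = (-12434 - 17026) + 2 = -29460 + 2 = -29458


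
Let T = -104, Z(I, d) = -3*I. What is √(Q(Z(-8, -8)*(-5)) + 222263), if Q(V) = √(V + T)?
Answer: √(222263 + 4*I*√14) ≈ 471.45 + 0.016*I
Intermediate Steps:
Q(V) = √(-104 + V) (Q(V) = √(V - 104) = √(-104 + V))
√(Q(Z(-8, -8)*(-5)) + 222263) = √(√(-104 - 3*(-8)*(-5)) + 222263) = √(√(-104 + 24*(-5)) + 222263) = √(√(-104 - 120) + 222263) = √(√(-224) + 222263) = √(4*I*√14 + 222263) = √(222263 + 4*I*√14)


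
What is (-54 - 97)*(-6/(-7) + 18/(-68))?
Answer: -21291/238 ≈ -89.458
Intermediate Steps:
(-54 - 97)*(-6/(-7) + 18/(-68)) = -151*(-6*(-1/7) + 18*(-1/68)) = -151*(6/7 - 9/34) = -151*141/238 = -21291/238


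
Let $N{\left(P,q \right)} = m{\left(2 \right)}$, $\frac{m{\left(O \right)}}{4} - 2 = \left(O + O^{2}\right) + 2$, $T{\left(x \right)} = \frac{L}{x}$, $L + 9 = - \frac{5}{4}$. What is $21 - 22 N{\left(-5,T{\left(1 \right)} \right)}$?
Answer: $-859$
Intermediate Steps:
$L = - \frac{41}{4}$ ($L = -9 - \frac{5}{4} = - \frac{41}{4} \approx -10.25$)
$T{\left(x \right)} = - \frac{41}{4 x}$
$m{\left(O \right)} = 16 + 4 O + 4 O^{2}$ ($m{\left(O \right)} = 8 + 4 \left(\left(O + O^{2}\right) + 2\right) = 8 + 4 \left(2 + O + O^{2}\right) = 8 + \left(8 + 4 O + 4 O^{2}\right) = 16 + 4 O + 4 O^{2}$)
$N{\left(P,q \right)} = 40$ ($N{\left(P,q \right)} = 16 + 4 \cdot 2 + 4 \cdot 2^{2} = 16 + 8 + 4 \cdot 4 = 16 + 8 + 16 = 40$)
$21 - 22 N{\left(-5,T{\left(1 \right)} \right)} = 21 - 880 = -859$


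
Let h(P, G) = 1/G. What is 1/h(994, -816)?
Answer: -816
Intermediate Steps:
1/h(994, -816) = 1/(1/(-816)) = 1/(-1/816) = -816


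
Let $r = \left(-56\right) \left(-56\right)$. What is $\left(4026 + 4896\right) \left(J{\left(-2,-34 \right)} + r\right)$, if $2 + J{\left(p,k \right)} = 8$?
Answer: $28032924$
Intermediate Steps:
$J{\left(p,k \right)} = 6$ ($J{\left(p,k \right)} = -2 + 8 = 6$)
$r = 3136$
$\left(4026 + 4896\right) \left(J{\left(-2,-34 \right)} + r\right) = \left(4026 + 4896\right) \left(6 + 3136\right) = 8922 \cdot 3142 = 28032924$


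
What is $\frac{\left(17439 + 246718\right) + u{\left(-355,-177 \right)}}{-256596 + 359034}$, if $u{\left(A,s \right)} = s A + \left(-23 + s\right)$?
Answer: $\frac{163396}{51219} \approx 3.1901$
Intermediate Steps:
$u{\left(A,s \right)} = -23 + s + A s$ ($u{\left(A,s \right)} = A s + \left(-23 + s\right) = -23 + s + A s$)
$\frac{\left(17439 + 246718\right) + u{\left(-355,-177 \right)}}{-256596 + 359034} = \frac{\left(17439 + 246718\right) - -62635}{-256596 + 359034} = \frac{264157 - -62635}{102438} = \left(264157 + 62635\right) \frac{1}{102438} = 326792 \cdot \frac{1}{102438} = \frac{163396}{51219}$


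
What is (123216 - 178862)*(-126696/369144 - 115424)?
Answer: 98790671082658/15381 ≈ 6.4229e+9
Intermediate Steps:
(123216 - 178862)*(-126696/369144 - 115424) = -55646*(-126696*1/369144 - 115424) = -55646*(-5279/15381 - 115424) = -55646*(-1775341823/15381) = 98790671082658/15381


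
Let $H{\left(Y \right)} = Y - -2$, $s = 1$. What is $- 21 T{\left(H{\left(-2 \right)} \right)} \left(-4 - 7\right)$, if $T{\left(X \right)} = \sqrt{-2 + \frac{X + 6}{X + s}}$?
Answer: $462$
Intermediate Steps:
$H{\left(Y \right)} = 2 + Y$ ($H{\left(Y \right)} = Y + 2 = 2 + Y$)
$T{\left(X \right)} = \sqrt{-2 + \frac{6 + X}{1 + X}}$ ($T{\left(X \right)} = \sqrt{-2 + \frac{X + 6}{X + 1}} = \sqrt{-2 + \frac{6 + X}{1 + X}}$)
$- 21 T{\left(H{\left(-2 \right)} \right)} \left(-4 - 7\right) = - 21 \sqrt{\frac{4 - \left(2 - 2\right)}{1 + \left(2 - 2\right)}} \left(-4 - 7\right) = - 21 \sqrt{\frac{4 - 0}{1 + 0}} \left(-11\right) = - 21 \sqrt{\frac{4 + 0}{1}} \left(-11\right) = - 21 \sqrt{1 \cdot 4} \left(-11\right) = - 21 \sqrt{4} \left(-11\right) = \left(-21\right) 2 \left(-11\right) = \left(-42\right) \left(-11\right) = 462$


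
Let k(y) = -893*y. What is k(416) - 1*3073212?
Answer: -3444700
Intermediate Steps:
k(416) - 1*3073212 = -893*416 - 1*3073212 = -371488 - 3073212 = -3444700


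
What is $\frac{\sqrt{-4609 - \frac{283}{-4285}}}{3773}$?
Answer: $\frac{i \sqrt{84625673370}}{16167305} \approx 0.017993 i$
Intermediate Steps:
$\frac{\sqrt{-4609 - \frac{283}{-4285}}}{3773} = \sqrt{-4609 - - \frac{283}{4285}} \cdot \frac{1}{3773} = \sqrt{-4609 + \frac{283}{4285}} \cdot \frac{1}{3773} = \sqrt{- \frac{19749282}{4285}} \cdot \frac{1}{3773} = \frac{i \sqrt{84625673370}}{4285} \cdot \frac{1}{3773} = \frac{i \sqrt{84625673370}}{16167305}$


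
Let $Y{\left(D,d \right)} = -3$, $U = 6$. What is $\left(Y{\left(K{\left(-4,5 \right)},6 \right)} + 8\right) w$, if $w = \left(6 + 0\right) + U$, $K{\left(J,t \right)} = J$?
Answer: $60$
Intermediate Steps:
$w = 12$ ($w = \left(6 + 0\right) + 6 = 6 + 6 = 12$)
$\left(Y{\left(K{\left(-4,5 \right)},6 \right)} + 8\right) w = \left(-3 + 8\right) 12 = 5 \cdot 12 = 60$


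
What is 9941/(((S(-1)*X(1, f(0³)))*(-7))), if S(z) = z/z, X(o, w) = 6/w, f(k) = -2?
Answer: 9941/21 ≈ 473.38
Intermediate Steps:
S(z) = 1
9941/(((S(-1)*X(1, f(0³)))*(-7))) = 9941/(((1*(6/(-2)))*(-7))) = 9941/(((1*(6*(-½)))*(-7))) = 9941/(((1*(-3))*(-7))) = 9941/((-3*(-7))) = 9941/21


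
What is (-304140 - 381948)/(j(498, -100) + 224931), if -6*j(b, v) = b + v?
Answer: -1029132/337297 ≈ -3.0511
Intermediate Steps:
j(b, v) = -b/6 - v/6 (j(b, v) = -(b + v)/6 = -b/6 - v/6)
(-304140 - 381948)/(j(498, -100) + 224931) = (-304140 - 381948)/((-⅙*498 - ⅙*(-100)) + 224931) = -686088/((-83 + 50/3) + 224931) = -686088/(-199/3 + 224931) = -686088/674594/3 = -686088*3/674594 = -1029132/337297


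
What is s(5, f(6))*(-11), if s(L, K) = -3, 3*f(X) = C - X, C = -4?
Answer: 33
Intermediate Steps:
f(X) = -4/3 - X/3 (f(X) = (-4 - X)/3 = -4/3 - X/3)
s(5, f(6))*(-11) = -3*(-11) = 33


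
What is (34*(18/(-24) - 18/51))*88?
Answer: -3300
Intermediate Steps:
(34*(18/(-24) - 18/51))*88 = (34*(18*(-1/24) - 18*1/51))*88 = (34*(-¾ - 6/17))*88 = (34*(-75/68))*88 = -75/2*88 = -3300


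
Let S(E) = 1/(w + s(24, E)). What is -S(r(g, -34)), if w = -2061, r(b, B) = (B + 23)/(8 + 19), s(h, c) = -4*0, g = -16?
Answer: 1/2061 ≈ 0.00048520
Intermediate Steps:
s(h, c) = 0
r(b, B) = 23/27 + B/27 (r(b, B) = (23 + B)/27 = (23 + B)*(1/27) = 23/27 + B/27)
S(E) = -1/2061 (S(E) = 1/(-2061 + 0) = 1/(-2061) = -1/2061)
-S(r(g, -34)) = -1*(-1/2061) = 1/2061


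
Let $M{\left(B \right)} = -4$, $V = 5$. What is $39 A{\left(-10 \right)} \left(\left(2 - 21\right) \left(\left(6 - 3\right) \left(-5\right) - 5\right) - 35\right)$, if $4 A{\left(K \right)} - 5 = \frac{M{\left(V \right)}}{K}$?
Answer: $\frac{72657}{4} \approx 18164.0$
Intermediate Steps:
$A{\left(K \right)} = \frac{5}{4} - \frac{1}{K}$ ($A{\left(K \right)} = \frac{5}{4} + \frac{\left(-4\right) \frac{1}{K}}{4} = \frac{5}{4} - \frac{1}{K}$)
$39 A{\left(-10 \right)} \left(\left(2 - 21\right) \left(\left(6 - 3\right) \left(-5\right) - 5\right) - 35\right) = 39 \left(\frac{5}{4} - \frac{1}{-10}\right) \left(\left(2 - 21\right) \left(\left(6 - 3\right) \left(-5\right) - 5\right) - 35\right) = 39 \left(\frac{5}{4} - - \frac{1}{10}\right) \left(- 19 \left(3 \left(-5\right) - 5\right) - 35\right) = 39 \left(\frac{5}{4} + \frac{1}{10}\right) \left(- 19 \left(-15 - 5\right) - 35\right) = 39 \cdot \frac{27}{20} \left(\left(-19\right) \left(-20\right) - 35\right) = \frac{1053 \left(380 - 35\right)}{20} = \frac{1053}{20} \cdot 345 = \frac{72657}{4}$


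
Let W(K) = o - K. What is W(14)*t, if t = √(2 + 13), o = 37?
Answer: 23*√15 ≈ 89.079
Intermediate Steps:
W(K) = 37 - K
t = √15 ≈ 3.8730
W(14)*t = (37 - 1*14)*√15 = (37 - 14)*√15 = 23*√15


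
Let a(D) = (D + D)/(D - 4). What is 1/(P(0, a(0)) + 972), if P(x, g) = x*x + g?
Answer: 1/972 ≈ 0.0010288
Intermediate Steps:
a(D) = 2*D/(-4 + D) (a(D) = (2*D)/(-4 + D) = 2*D/(-4 + D))
P(x, g) = g + x² (P(x, g) = x² + g = g + x²)
1/(P(0, a(0)) + 972) = 1/((2*0/(-4 + 0) + 0²) + 972) = 1/((2*0/(-4) + 0) + 972) = 1/((2*0*(-¼) + 0) + 972) = 1/((0 + 0) + 972) = 1/(0 + 972) = 1/972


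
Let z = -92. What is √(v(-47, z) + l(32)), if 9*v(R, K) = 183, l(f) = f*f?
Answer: √9399/3 ≈ 32.316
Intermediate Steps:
l(f) = f²
v(R, K) = 61/3 (v(R, K) = (⅑)*183 = 61/3)
√(v(-47, z) + l(32)) = √(61/3 + 32²) = √(61/3 + 1024) = √(3133/3) = √9399/3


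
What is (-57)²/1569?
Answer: 1083/523 ≈ 2.0707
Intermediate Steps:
(-57)²/1569 = 3249*(1/1569) = 1083/523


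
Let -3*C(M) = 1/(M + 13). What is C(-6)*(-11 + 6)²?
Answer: -25/21 ≈ -1.1905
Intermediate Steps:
C(M) = -1/(3*(13 + M)) (C(M) = -1/(3*(M + 13)) = -1/(3*(13 + M)))
C(-6)*(-11 + 6)² = (-1/(39 + 3*(-6)))*(-11 + 6)² = -1/(39 - 18)*(-5)² = -1/21*25 = -25/21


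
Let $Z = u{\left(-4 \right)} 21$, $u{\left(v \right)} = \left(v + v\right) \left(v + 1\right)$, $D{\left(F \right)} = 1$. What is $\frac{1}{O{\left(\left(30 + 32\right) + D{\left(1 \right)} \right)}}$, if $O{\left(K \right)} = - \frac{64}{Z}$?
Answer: $- \frac{63}{8} \approx -7.875$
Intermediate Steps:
$u{\left(v \right)} = 2 v \left(1 + v\right)$
$Z = 504$ ($Z = 2 \left(-4\right) \left(1 - 4\right) 21 = 2 \left(-4\right) \left(-3\right) 21 = 24 \cdot 21 = 504$)
$O{\left(K \right)} = - \frac{8}{63}$ ($O{\left(K \right)} = - \frac{64}{504} = \left(-64\right) \frac{1}{504} = - \frac{8}{63}$)
$\frac{1}{O{\left(\left(30 + 32\right) + D{\left(1 \right)} \right)}} = \frac{1}{- \frac{8}{63}} = - \frac{63}{8}$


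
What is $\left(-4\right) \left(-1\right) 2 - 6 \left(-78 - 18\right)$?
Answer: $584$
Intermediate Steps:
$\left(-4\right) \left(-1\right) 2 - 6 \left(-78 - 18\right) = 4 \cdot 2 - 6 \left(-78 - 18\right) = 8 - -576 = 8 + 576 = 584$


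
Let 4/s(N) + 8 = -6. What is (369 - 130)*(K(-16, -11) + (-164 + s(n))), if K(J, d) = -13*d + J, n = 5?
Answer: -62379/7 ≈ -8911.3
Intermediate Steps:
s(N) = -2/7 (s(N) = 4/(-8 - 6) = 4/(-14) = 4*(-1/14) = -2/7)
K(J, d) = J - 13*d
(369 - 130)*(K(-16, -11) + (-164 + s(n))) = (369 - 130)*((-16 - 13*(-11)) + (-164 - 2/7)) = 239*((-16 + 143) - 1150/7) = 239*(127 - 1150/7) = 239*(-261/7) = -62379/7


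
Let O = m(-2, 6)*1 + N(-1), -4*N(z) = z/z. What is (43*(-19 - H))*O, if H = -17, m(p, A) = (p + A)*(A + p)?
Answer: -2709/2 ≈ -1354.5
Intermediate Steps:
m(p, A) = (A + p)**2 (m(p, A) = (A + p)*(A + p) = (A + p)**2)
N(z) = -1/4 (N(z) = -z/(4*z) = -1/4*1 = -1/4)
O = 63/4 (O = (6 - 2)**2*1 - 1/4 = 4**2*1 - 1/4 = 16*1 - 1/4 = 16 - 1/4 = 63/4 ≈ 15.750)
(43*(-19 - H))*O = (43*(-19 - 1*(-17)))*(63/4) = (43*(-19 + 17))*(63/4) = (43*(-2))*(63/4) = -86*63/4 = -2709/2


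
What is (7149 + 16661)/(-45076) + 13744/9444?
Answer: 49332863/53212218 ≈ 0.92710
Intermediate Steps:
(7149 + 16661)/(-45076) + 13744/9444 = 23810*(-1/45076) + 13744*(1/9444) = -11905/22538 + 3436/2361 = 49332863/53212218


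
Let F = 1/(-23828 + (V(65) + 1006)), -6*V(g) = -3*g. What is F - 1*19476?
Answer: -887696606/45579 ≈ -19476.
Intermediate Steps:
V(g) = g/2 (V(g) = -(-1)*g/2 = g/2)
F = -2/45579 (F = 1/(-23828 + ((1/2)*65 + 1006)) = 1/(-23828 + (65/2 + 1006)) = 1/(-23828 + 2077/2) = 1/(-45579/2) = -2/45579 ≈ -4.3880e-5)
F - 1*19476 = -2/45579 - 1*19476 = -2/45579 - 19476 = -887696606/45579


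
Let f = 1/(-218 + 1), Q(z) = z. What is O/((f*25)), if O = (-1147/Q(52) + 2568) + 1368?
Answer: -1766597/52 ≈ -33973.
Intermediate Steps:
f = -1/217 (f = 1/(-217) = -1/217 ≈ -0.0046083)
O = 203525/52 (O = (-1147/52 + 2568) + 1368 = 132389/52 + 1368 = 203525/52 ≈ 3913.9)
O/((f*25)) = 203525/(52*((-1/217*25))) = 203525/(52*(-25/217)) = (203525/52)*(-217/25) = -1766597/52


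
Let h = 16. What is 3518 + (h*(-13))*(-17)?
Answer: 7054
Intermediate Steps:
3518 + (h*(-13))*(-17) = 3518 + (16*(-13))*(-17) = 3518 - 208*(-17) = 3518 + 3536 = 7054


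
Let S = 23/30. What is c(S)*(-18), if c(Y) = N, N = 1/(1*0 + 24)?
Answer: -3/4 ≈ -0.75000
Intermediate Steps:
S = 23/30 (S = 23*(1/30) = 23/30 ≈ 0.76667)
N = 1/24 (N = 1/(0 + 24) = 1/24 ≈ 0.041667)
c(Y) = 1/24
c(S)*(-18) = (1/24)*(-18) = -3/4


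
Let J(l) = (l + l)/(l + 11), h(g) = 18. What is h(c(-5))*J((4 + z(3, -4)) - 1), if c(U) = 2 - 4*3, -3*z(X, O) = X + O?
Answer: 360/43 ≈ 8.3721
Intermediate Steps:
z(X, O) = -O/3 - X/3 (z(X, O) = -(X + O)/3 = -(O + X)/3 = -O/3 - X/3)
c(U) = -10 (c(U) = 2 - 12 = -10)
J(l) = 2*l/(11 + l) (J(l) = (2*l)/(11 + l) = 2*l/(11 + l))
h(c(-5))*J((4 + z(3, -4)) - 1) = 18*(2*((4 + (-⅓*(-4) - ⅓*3)) - 1)/(11 + ((4 + (-⅓*(-4) - ⅓*3)) - 1))) = 18*(2*((4 + (4/3 - 1)) - 1)/(11 + ((4 + (4/3 - 1)) - 1))) = 18*(2*((4 + ⅓) - 1)/(11 + ((4 + ⅓) - 1))) = 18*(2*(13/3 - 1)/(11 + (13/3 - 1))) = 18*(2*(10/3)/(11 + 10/3)) = 18*(2*(10/3)/(43/3)) = 18*(2*(10/3)*(3/43)) = 18*(20/43) = 360/43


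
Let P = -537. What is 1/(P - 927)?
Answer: -1/1464 ≈ -0.00068306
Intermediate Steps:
1/(P - 927) = 1/(-537 - 927) = 1/(-1464) = -1/1464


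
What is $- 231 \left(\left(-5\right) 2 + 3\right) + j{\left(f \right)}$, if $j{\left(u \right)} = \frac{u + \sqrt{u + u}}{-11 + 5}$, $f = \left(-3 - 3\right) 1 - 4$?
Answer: $\frac{4856}{3} - \frac{i \sqrt{5}}{3} \approx 1618.7 - 0.74536 i$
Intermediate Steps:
$f = -10$ ($f = \left(-3 - 3\right) 1 - 4 = \left(-6\right) 1 - 4 = -6 - 4 = -10$)
$j{\left(u \right)} = - \frac{u}{6} - \frac{\sqrt{2} \sqrt{u}}{6}$ ($j{\left(u \right)} = \frac{u + \sqrt{2 u}}{-6} = \left(u + \sqrt{2} \sqrt{u}\right) \left(- \frac{1}{6}\right) = - \frac{u}{6} - \frac{\sqrt{2} \sqrt{u}}{6}$)
$- 231 \left(\left(-5\right) 2 + 3\right) + j{\left(f \right)} = - 231 \left(\left(-5\right) 2 + 3\right) - \left(- \frac{5}{3} + \frac{\sqrt{2} \sqrt{-10}}{6}\right) = - 231 \left(-10 + 3\right) + \left(\frac{5}{3} - \frac{\sqrt{2} i \sqrt{10}}{6}\right) = \left(-231\right) \left(-7\right) + \left(\frac{5}{3} - \frac{i \sqrt{5}}{3}\right) = 1617 + \left(\frac{5}{3} - \frac{i \sqrt{5}}{3}\right) = \frac{4856}{3} - \frac{i \sqrt{5}}{3}$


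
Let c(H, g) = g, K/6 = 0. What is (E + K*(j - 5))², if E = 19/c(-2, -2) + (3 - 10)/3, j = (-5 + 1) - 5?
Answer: 5041/36 ≈ 140.03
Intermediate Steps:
K = 0 (K = 6*0 = 0)
j = -9 (j = -4 - 5 = -9)
E = -71/6 (E = 19/(-2) + (3 - 10)/3 = 19*(-½) - 7*⅓ = -19/2 - 7/3 = -71/6 ≈ -11.833)
(E + K*(j - 5))² = (-71/6 + 0*(-9 - 5))² = (-71/6 + 0*(-14))² = (-71/6 + 0)² = (-71/6)² = 5041/36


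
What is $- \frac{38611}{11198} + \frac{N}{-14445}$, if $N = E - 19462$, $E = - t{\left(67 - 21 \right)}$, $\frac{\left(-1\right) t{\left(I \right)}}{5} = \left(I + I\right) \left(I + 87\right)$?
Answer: $- \frac{341631353}{53918370} \approx -6.3361$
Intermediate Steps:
$t{\left(I \right)} = - 10 I \left(87 + I\right)$ ($t{\left(I \right)} = - 5 \left(I + I\right) \left(I + 87\right) = - 5 \cdot 2 I \left(87 + I\right) = - 10 I \left(87 + I\right)$)
$E = 61180$ ($E = - \left(-10\right) \left(67 - 21\right) \left(87 + \left(67 - 21\right)\right) = - \left(-10\right) 46 \left(87 + 46\right) = - \left(-10\right) 46 \cdot 133 = \left(-1\right) \left(-61180\right) = 61180$)
$N = 41718$ ($N = 61180 - 19462 = 41718$)
$- \frac{38611}{11198} + \frac{N}{-14445} = - \frac{38611}{11198} + \frac{41718}{-14445} = \left(-38611\right) \frac{1}{11198} + 41718 \left(- \frac{1}{14445}\right) = - \frac{38611}{11198} - \frac{13906}{4815} = - \frac{341631353}{53918370}$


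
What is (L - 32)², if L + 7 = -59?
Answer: 9604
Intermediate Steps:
L = -66 (L = -7 - 59 = -66)
(L - 32)² = (-66 - 32)² = (-98)² = 9604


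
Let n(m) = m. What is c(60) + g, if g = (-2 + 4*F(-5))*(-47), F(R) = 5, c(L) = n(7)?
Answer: -839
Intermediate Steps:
c(L) = 7
g = -846 (g = (-2 + 4*5)*(-47) = (-2 + 20)*(-47) = 18*(-47) = -846)
c(60) + g = 7 - 846 = -839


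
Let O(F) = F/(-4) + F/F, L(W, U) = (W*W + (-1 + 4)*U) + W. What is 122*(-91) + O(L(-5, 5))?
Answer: -44439/4 ≈ -11110.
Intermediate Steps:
L(W, U) = W + W**2 + 3*U (L(W, U) = (W**2 + 3*U) + W = W + W**2 + 3*U)
O(F) = 1 - F/4 (O(F) = F*(-1/4) + 1 = -F/4 + 1 = 1 - F/4)
122*(-91) + O(L(-5, 5)) = 122*(-91) + (1 - (-5 + (-5)**2 + 3*5)/4) = -11102 + (1 - (-5 + 25 + 15)/4) = -11102 + (1 - 1/4*35) = -11102 + (1 - 35/4) = -11102 - 31/4 = -44439/4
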